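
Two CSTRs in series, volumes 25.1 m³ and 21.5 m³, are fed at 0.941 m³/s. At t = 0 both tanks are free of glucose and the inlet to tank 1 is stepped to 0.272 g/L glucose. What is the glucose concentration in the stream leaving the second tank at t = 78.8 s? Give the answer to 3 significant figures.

0.225 g/L

Each tank obeys Vᵢ dCᵢ/dt = Q(Cᵢ₋₁ − Cᵢ), so τᵢ = Vᵢ/Q.
τ₁ = 25.1/0.941 = 26.674 s; τ₂ = 21.5/0.941 = 22.848 s.
Solving the cascade with C₁(0)=C₂(0)=0 gives C₂(t) = C_in[1 − (τ₁ e^(−t/τ₁) − τ₂ e^(−t/τ₂))/(τ₁ − τ₂)].
At t = 78.8: e^(−t/τ₁) = 0.052120, e^(−t/τ₂) = 0.031781.
C₂ = 0.272·[1 − (26.674·0.052120 − 22.848·0.031781)/(3.8257)] = 0.272·0.82642 = 0.22479 g/L.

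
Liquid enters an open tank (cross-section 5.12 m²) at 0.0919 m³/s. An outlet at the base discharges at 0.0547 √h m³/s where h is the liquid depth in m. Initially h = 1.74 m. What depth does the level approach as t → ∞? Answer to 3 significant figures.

Accumulation of liquid (constant cross-section A): A dh/dt = Q_in − 0.0547 √h. At steady state dh/dt = 0:
Q_in = 0.0547 √h_ss ⇒ √h_ss = 0.0919/0.0547 = 1.6801.
h_ss = 1.6801² = 2.8226 m. (Since h₀ = 1.74 m < h_ss, the level will rise toward this value.)

2.82 m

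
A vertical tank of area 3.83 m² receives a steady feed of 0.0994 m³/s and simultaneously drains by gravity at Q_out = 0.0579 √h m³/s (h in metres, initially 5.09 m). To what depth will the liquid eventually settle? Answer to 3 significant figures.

2.95 m

A dh/dt = Q_in − 0.0579 √h. Steady state requires inflow = outflow:
Q_in = 0.0579 √h_ss ⇒ √h_ss = 0.0994/0.0579 = 1.7168.
h_ss = 1.7168² = 2.9472 m. (Since h₀ = 5.09 m > h_ss, the level will fall toward this value.)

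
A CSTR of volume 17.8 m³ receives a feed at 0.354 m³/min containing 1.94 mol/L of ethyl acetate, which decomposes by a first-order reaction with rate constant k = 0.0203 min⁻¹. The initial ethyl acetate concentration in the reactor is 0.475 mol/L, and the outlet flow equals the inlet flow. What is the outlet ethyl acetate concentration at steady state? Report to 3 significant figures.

0.960 mol/L

V dC/dt = Q(C_in − C) − k V C.
Steady state (dC/dt = 0): C_ss = Q C_in/(Q + kV) = C_in/(1 + kV/Q).
C_ss = 0.354·1.94/(0.354 + 0.0203·17.8) = 0.68676/0.71534 = 0.96005 mol/L.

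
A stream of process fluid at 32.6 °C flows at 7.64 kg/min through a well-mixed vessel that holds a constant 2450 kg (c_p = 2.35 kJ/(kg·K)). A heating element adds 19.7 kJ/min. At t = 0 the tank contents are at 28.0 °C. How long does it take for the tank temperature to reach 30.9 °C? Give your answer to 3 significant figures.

First-law balance (no shaft work): M c_p dT/dt = ṁ c_p (T_in − T) + 19.7.
τ = M/ṁ = 320.68 min; T_ss = T_in + Q̇/(ṁ c_p) = 33.697 °C.
T(t) = T_ss + (T₀ − T_ss) e^(−t/τ). Set T = 30.9:
e^(−t/τ) = (30.9 − 33.697)/(28.0 − 33.697) = 0.49098
t = −320.68 · ln(0.49098) = 228.12 min.

228 min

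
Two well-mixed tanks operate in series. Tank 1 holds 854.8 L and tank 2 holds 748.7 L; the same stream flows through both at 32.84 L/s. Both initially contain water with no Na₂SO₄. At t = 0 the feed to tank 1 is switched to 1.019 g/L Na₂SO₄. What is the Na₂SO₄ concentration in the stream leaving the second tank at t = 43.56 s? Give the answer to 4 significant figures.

Time constants: τᵢ = Vᵢ/Q for each well-mixed tank.
τ₁ = 854.8/32.84 = 26.0292 s; τ₂ = 748.7/32.84 = 22.7984 s.
Tank 1: C₁ = C_in(1 − e^(−t/τ₁)). Tank 2 (τ₁ ≠ τ₂): C₂ = C_in[1 − (τ₁ e^(−t/τ₁) − τ₂ e^(−t/τ₂))/(τ₁ − τ₂)].
At t = 43.56: e^(−t/τ₁) = 0.187589, e^(−t/τ₂) = 0.147983.
C₂ = 1.019·[1 − (26.0292·0.187589 − 22.7984·0.147983)/(3.23082)] = 1.019·0.532930 = 0.543056 g/L.

0.5431 g/L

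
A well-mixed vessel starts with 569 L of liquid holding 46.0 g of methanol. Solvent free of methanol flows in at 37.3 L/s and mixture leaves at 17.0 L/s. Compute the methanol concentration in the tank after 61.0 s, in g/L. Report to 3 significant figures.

Total volume: dV/dt = Q_in − Q_out = 20.300 L/s, so V(t) = 569 + 20.300 t and V(61.0) = 1807.3 L.
Solute balance: dm/dt = 0 − Q_out C = −Q_out m/V(t).
dm/m = −Q_out dt/(V₀ + 20.300 t); integrating gives ln(m/m₀) = −(Q_out/(Q_in−Q_out)) ln(V/V₀).
m = m₀ (V₀/V)^(Q_out/(Q_in−Q_out)) = 46.0 × (569/1807.3)^(0.83744) = 17.476 g.
C = m/V = 17.476/1807.3 = 0.0096695 g/L.

0.00967 g/L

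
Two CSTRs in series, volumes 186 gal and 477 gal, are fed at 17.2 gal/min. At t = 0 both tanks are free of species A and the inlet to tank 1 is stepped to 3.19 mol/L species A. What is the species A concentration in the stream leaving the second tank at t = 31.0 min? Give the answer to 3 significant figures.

1.60 mol/L

Species balance on tank i: dCᵢ/dt = (Cᵢ₋₁ − Cᵢ)/τᵢ with τᵢ = Vᵢ/Q.
τ₁ = 186/17.2 = 10.814 min; τ₂ = 477/17.2 = 27.733 min.
Tank 1: C₁ = C_in(1 − e^(−t/τ₁)). Tank 2 (τ₁ ≠ τ₂): C₂ = C_in[1 − (τ₁ e^(−t/τ₁) − τ₂ e^(−t/τ₂))/(τ₁ − τ₂)].
At t = 31.0: e^(−t/τ₁) = 0.056888, e^(−t/τ₂) = 0.32699.
C₂ = 3.19·[1 − (10.814·0.056888 − 27.733·0.32699)/(-16.919)] = 3.19·0.50036 = 1.5962 mol/L.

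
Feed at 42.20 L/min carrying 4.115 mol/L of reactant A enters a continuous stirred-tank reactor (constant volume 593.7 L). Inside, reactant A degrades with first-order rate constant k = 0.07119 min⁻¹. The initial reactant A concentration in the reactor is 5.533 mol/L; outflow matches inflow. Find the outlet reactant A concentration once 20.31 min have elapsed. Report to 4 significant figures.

2.249 mol/L

Accumulation = in − out − consumed: V dC/dt = Q C_in − Q C − k V C.
dC/dt = (Q/V) C_in − (Q/V + k) C; effective rate a = Q/V + k = 0.0710797 + 0.07119 = 0.142270 min⁻¹.
C_ss = Q C_in/(Q + kV) = 2.05590 mol/L; C(t) = C_ss + (C₀ − C_ss) e^(−a t).
C(20.31) = 2.05590 + (3.47710)·e^(−0.142270·20.31) = 2.05590 + (3.47710)·0.0556042 = 2.24925 mol/L.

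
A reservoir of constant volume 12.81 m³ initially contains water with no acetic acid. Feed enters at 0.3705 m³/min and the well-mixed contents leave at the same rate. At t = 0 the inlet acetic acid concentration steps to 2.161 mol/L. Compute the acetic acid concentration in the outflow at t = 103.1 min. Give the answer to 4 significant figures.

Unsteady species balance (constant V, well mixed): V dC/dt = Q(C_in − C).
Rewrite as dC/dt + C/τ = C_in/τ, τ = V/Q = 34.5749 min.
Solution: C(t) = C_in + (C₀ − C_in) e^(−t/τ).
C(103.1) = 2.161 + (0 − 2.161)·e^(−103.1/34.5749) = 2.161 + (-2.16100)·0.0506948 = 2.05145 mol/L.

2.051 mol/L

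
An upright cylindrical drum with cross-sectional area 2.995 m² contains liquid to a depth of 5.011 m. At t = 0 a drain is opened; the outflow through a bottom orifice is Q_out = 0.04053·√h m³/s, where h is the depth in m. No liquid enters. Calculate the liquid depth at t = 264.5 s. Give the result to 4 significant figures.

0.2015 m

A dh/dt = −Q_out = −0.04053 √h.
This is separable: 2 d(√h)/dt = −0.04053/A, so √h = √h₀ − (0.04053/(2A)) t.
√h = √5.011 − 0.04053·264.5/(2·2.995) = 2.23853 − 1.78968 = 0.448846.
h = 0.448846² = 0.201463 m.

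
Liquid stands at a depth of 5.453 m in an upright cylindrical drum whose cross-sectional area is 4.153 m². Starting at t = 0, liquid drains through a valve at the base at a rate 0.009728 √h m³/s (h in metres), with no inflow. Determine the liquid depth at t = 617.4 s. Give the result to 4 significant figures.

With no inflow, A dh/dt = −0.009728 √h.
This is separable: 2 d(√h)/dt = −0.009728/A, so √h = √h₀ − (0.009728/(2A)) t.
√h = √5.453 − 0.009728·617.4/(2·4.153) = 2.33517 − 0.723100 = 1.61207.
h = 1.61207² = 2.59876 m.

2.599 m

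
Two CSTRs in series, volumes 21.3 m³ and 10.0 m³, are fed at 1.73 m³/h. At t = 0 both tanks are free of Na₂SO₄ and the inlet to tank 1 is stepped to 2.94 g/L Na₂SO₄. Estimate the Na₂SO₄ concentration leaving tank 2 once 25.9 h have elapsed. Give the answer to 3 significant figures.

2.29 g/L

Time constants: τᵢ = Vᵢ/Q for each well-mixed tank.
τ₁ = 21.3/1.73 = 12.312 h; τ₂ = 10.0/1.73 = 5.7803 h.
Solving the cascade with C₁(0)=C₂(0)=0 gives C₂(t) = C_in[1 − (τ₁ e^(−t/τ₁) − τ₂ e^(−t/τ₂))/(τ₁ − τ₂)].
At t = 25.9: e^(−t/τ₁) = 0.12201, e^(−t/τ₂) = 0.011325.
C₂ = 2.94·[1 − (12.312·0.12201 − 5.7803·0.011325)/(6.5318)] = 2.94·0.78003 = 2.2933 g/L.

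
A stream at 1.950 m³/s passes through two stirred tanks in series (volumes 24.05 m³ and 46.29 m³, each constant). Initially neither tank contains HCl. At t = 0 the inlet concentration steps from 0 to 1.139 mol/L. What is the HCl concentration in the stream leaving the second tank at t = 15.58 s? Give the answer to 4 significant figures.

Each tank obeys Vᵢ dCᵢ/dt = Q(Cᵢ₋₁ − Cᵢ), so τᵢ = Vᵢ/Q.
τ₁ = 24.05/1.950 = 12.3333 s; τ₂ = 46.29/1.950 = 23.7385 s.
Tank 1: C₁ = C_in(1 − e^(−t/τ₁)). Tank 2 (τ₁ ≠ τ₂): C₂ = C_in[1 − (τ₁ e^(−t/τ₁) − τ₂ e^(−t/τ₂))/(τ₁ − τ₂)].
At t = 15.58: e^(−t/τ₁) = 0.282736, e^(−t/τ₂) = 0.518757.
C₂ = 1.139·[1 − (12.3333·0.282736 − 23.7385·0.518757)/(-11.4051)] = 1.139·0.226012 = 0.257428 mol/L.

0.2574 mol/L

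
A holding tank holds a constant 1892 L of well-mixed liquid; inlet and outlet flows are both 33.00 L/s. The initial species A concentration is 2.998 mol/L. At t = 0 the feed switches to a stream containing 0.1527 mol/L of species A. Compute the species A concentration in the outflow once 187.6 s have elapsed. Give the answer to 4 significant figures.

Accumulation = in − out for the solute gives V dC/dt = Q(C_in − C).
Time constant τ = V/Q = 1892/33.00 = 57.3333 s.
Integrating: C(t) = C_in + (C₀ − C_in) e^(−t/τ).
C(187.6) = 0.1527 + (2.998 − 0.1527)·e^(−187.6/57.3333) = 0.1527 + (2.84530)·0.0379270 = 0.260614 mol/L.

0.2606 mol/L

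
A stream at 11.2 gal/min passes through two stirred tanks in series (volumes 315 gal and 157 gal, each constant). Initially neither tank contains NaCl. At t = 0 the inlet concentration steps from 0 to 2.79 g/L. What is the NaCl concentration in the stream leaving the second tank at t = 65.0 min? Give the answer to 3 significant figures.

2.27 g/L

Species balance on tank i: dCᵢ/dt = (Cᵢ₋₁ − Cᵢ)/τᵢ with τᵢ = Vᵢ/Q.
τ₁ = 315/11.2 = 28.125 min; τ₂ = 157/11.2 = 14.018 min.
Solving the cascade with C₁(0)=C₂(0)=0 gives C₂(t) = C_in[1 − (τ₁ e^(−t/τ₁) − τ₂ e^(−t/τ₂))/(τ₁ − τ₂)].
At t = 65.0: e^(−t/τ₁) = 0.099151, e^(−t/τ₂) = 0.0096873.
C₂ = 2.79·[1 − (28.125·0.099151 − 14.018·0.0096873)/(14.107)] = 2.79·0.81195 = 2.2653 g/L.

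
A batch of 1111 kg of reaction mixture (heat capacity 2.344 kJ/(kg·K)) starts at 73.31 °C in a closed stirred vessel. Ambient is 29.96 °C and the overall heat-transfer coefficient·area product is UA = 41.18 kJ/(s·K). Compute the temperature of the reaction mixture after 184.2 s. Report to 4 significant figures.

Lumped-capacitance energy balance: M c_p dT/dt = UA(T_amb − T).
dT/dt = (T_ss − T)/τ with T_ss = T_amb = 29.9600 °C, τ = M c_p/UA = 1111·2.344/41.18 = 63.2390 s.
Solution: T(t) = T_ss + (T₀ − T_ss) e^(−t/τ).
T(184.2) = 29.9600 + (43.3500)·0.0543257 = 32.3150 °C.

32.32 °C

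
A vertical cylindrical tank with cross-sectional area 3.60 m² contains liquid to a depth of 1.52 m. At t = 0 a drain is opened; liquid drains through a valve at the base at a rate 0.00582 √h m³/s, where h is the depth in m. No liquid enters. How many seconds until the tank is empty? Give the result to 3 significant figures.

1530 s

With no inflow, A dh/dt = −0.00582 √h.
Separate and integrate: 2(√h − √h₀) = −(0.00582/A) t.
Tank is empty when √h = 0: t_empty = 2A√h₀/0.00582.
t_empty = 2·3.60·√1.52/0.00582 = 7.2000·1.2329/0.00582 = 1525.2 s.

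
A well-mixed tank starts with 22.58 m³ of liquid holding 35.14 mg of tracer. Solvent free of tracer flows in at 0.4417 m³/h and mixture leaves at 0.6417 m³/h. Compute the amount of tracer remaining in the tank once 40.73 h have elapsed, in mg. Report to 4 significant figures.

8.361 mg

Let m(t) be the amount of tracer. Volume: V(t) = V₀ + (Q_in − Q_out) t = 22.58 − 0.200000 t; V(40.73) = 14.4340 m³.
Solute balance: dm/dt = 0 − Q_out C = −Q_out m/V(t).
Separate: dm/m = −Q_out dt/V(t) ⇒ ln(m/m₀) = −(Q_out/(Q_in−Q_out)) ln(V/V₀).
m = m₀ (V₀/V)^(Q_out/(Q_in−Q_out)) = 35.14 × (22.58/14.4340)^(-3.20850) = 8.36124 mg.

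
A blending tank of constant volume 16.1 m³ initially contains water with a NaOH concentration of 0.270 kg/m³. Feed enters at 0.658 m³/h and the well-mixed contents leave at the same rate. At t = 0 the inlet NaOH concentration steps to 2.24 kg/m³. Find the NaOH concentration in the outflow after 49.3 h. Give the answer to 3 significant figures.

Accumulation = in − out for the solute gives V dC/dt = Q(C_in − C).
Rewrite as dC/dt + C/τ = C_in/τ, τ = V/Q = 24.468 h.
This is linear first-order; C(t) = C_in + (C₀ − C_in) e^(−t/τ).
C(49.3) = 2.24 + (0.270 − 2.24)·e^(−49.3/24.468) = 2.24 + (-1.9700)·0.13334 = 1.9773 kg/m³.

1.98 kg/m³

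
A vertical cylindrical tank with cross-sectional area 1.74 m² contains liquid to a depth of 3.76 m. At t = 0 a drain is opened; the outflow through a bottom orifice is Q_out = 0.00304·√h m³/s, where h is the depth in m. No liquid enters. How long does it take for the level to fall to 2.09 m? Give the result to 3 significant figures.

565 s

With no inflow, A dh/dt = −0.00304 √h.
∫ h^(−1/2) dh = −(0.00304/A) ∫ dt, giving 2√h = 2√h₀ − (0.00304/A) t.
t = 2A(√h₀ − √h)/0.00304 = 2·1.74·(√3.76 − √2.09)/0.00304
  = 3.4800 × (1.9391 − 1.4457) / 0.00304 = 564.80 s.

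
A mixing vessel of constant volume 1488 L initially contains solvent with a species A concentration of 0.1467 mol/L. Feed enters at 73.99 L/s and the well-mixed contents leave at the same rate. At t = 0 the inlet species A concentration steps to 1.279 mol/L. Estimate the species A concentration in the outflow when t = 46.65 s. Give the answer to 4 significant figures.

1.168 mol/L

Unsteady species balance (constant V, well mixed): V dC/dt = Q(C_in − C).
Time constant τ = V/Q = 1488/73.99 = 20.1108 s.
Integrating: C(t) = C_in + (C₀ − C_in) e^(−t/τ).
C(46.65) = 1.279 + (0.1467 − 1.279)·e^(−46.65/20.1108) = 1.279 + (-1.13230)·0.0983084 = 1.16769 mol/L.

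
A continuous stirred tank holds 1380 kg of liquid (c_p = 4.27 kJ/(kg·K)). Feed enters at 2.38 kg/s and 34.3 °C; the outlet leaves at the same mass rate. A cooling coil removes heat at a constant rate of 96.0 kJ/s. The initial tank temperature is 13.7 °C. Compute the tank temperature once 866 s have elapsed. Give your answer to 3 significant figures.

22.3 °C

Heat balance on the well-mixed liquid: M c_p dT/dt = ṁ c_p (T_in − T) − 96.0.
τ = M/ṁ = 579.83 s; T_ss = T_in − Q̇/(ṁ c_p) = 34.3 − 96.0/(2.38·4.27) = 24.854 °C.
T approaches T_ss exponentially: T(t) = T_ss + (T₀ − T_ss) e^(−t/τ).
T(866) = 24.854 + (-11.154)·e^(−866/579.83) = 24.854 + (-11.154)·0.22458 = 22.349 °C.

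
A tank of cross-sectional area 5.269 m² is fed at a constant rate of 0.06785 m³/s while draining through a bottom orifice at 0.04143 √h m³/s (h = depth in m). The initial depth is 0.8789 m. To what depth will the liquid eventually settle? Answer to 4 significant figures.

A dh/dt = Q_in − 0.04143 √h. Steady state requires inflow = outflow:
Q_in = 0.04143 √h_ss ⇒ √h_ss = 0.06785/0.04143 = 1.63770.
h_ss = 1.63770² = 2.68207 m. (Since h₀ = 0.8789 m < h_ss, the level will rise toward this value.)

2.682 m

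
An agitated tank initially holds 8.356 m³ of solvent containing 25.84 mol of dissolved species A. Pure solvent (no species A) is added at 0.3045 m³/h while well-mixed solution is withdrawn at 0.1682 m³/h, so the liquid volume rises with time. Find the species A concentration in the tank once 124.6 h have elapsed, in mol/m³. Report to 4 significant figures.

0.2594 mol/m³

Total volume: dV/dt = Q_in − Q_out = 0.136300 m³/h, so V(t) = 8.356 + 0.136300 t and V(124.6) = 25.3390 m³.
Species balance (pure solvent in): dm/dt = −Q_out · m/V(t).
Separate: dm/m = −Q_out dt/V(t) ⇒ ln(m/m₀) = −(Q_out/(Q_in−Q_out)) ln(V/V₀).
m = m₀ (V₀/V)^(Q_out/(Q_in−Q_out)) = 25.84 × (8.356/25.3390)^(1.23404) = 6.57268 mol.
C = m/V = 6.57268/25.3390 = 0.259390 mol/m³.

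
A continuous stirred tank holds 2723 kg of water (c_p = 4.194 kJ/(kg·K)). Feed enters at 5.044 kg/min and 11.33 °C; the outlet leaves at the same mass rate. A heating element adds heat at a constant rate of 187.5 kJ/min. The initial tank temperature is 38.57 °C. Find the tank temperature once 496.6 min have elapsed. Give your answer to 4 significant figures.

27.52 °C

M c_p dT/dt = ṁ c_p (T_in − T) + Q̇.
τ = M/ṁ = 539.849 min; T_ss = T_in + Q̇/(ṁ c_p) = 11.33 + 187.5/(5.044·4.194) = 20.1933 °C.
Solution: T(t) = T_ss + (T₀ − T_ss) e^(−t/τ).
T(496.6) = 20.1933 + (18.3767)·e^(−496.6/539.849) = 20.1933 + (18.3767)·0.398564 = 27.5176 °C.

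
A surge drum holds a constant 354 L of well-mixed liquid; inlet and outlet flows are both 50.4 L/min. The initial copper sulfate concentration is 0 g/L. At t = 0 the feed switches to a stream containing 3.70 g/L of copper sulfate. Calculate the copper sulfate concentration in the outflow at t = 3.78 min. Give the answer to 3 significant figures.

Species balance on the tank: V dC/dt = Q(C_in − C).
So dC/dt = (C_in − C)/τ with τ = V/Q = 354/50.4 = 7.0238 min.
This is linear first-order; C(t) = C_in + (C₀ − C_in) e^(−t/τ).
C(3.78) = 3.70 + (0 − 3.70)·e^(−3.78/7.0238) = 3.70 + (-3.7000)·0.58382 = 1.5399 g/L.

1.54 g/L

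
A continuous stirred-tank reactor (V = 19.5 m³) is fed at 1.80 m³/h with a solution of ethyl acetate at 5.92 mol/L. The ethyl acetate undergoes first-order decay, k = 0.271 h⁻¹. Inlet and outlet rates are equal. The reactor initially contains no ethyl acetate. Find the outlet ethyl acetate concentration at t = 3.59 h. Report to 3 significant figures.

1.10 mol/L

Species balance: V dC/dt = Q C_in − Q C − k V C.
dC/dt = (Q/V) C_in − (Q/V + k) C; effective rate a = Q/V + k = 0.092308 + 0.271 = 0.36331 h⁻¹.
C_ss = Q C_in/(Q + kV) = 1.5041 mol/L; C(t) = C_ss + (C₀ − C_ss) e^(−a t).
C(3.59) = 1.5041 + (-1.5041)·e^(−0.36331·3.59) = 1.5041 + (-1.5041)·0.27137 = 1.0960 mol/L.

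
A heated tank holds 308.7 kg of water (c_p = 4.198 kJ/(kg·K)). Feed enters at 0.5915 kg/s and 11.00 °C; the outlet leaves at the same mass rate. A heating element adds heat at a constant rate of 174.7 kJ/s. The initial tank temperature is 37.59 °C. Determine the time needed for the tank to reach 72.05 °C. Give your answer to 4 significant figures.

M c_p dT/dt = ṁ c_p (T_in − T) + Q̇.
τ = M/ṁ = 521.893 s; T_ss = T_in + Q̇/(ṁ c_p) = 81.3551 °C.
T(t) = T_ss + (T₀ − T_ss) e^(−t/τ). Set T = 72.05:
e^(−t/τ) = (72.05 − 81.3551)/(37.59 − 81.3551) = 0.212615
t = −521.893 · ln(0.212615) = 808.033 s.

808.0 s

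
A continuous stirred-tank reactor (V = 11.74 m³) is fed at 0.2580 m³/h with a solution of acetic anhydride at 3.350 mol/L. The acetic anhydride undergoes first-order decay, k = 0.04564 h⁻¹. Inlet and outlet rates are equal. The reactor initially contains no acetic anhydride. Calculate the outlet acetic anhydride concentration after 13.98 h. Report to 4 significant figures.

V dC/dt = Q(C_in − C) − k V C.
dC/dt = (Q/V) C_in − (Q/V + k) C; effective rate a = Q/V + k = 0.0219761 + 0.04564 = 0.0676161 h⁻¹.
C_ss = Q C_in/(Q + kV) = 1.08879 mol/L; C(t) = C_ss + (C₀ − C_ss) e^(−a t).
C(13.98) = 1.08879 + (-1.08879)·e^(−0.0676161·13.98) = 1.08879 + (-1.08879)·0.388573 = 0.665718 mol/L.

0.6657 mol/L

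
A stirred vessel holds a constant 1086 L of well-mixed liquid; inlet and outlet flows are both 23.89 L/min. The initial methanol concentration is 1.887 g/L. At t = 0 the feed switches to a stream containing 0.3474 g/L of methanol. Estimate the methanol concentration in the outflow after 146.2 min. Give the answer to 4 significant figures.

Accumulation = in − out for the solute gives V dC/dt = Q(C_in − C).
Rewrite as dC/dt + C/τ = C_in/τ, τ = V/Q = 45.4584 min.
Integrating: C(t) = C_in + (C₀ − C_in) e^(−t/τ).
C(146.2) = 0.3474 + (1.887 − 0.3474)·e^(−146.2/45.4584) = 0.3474 + (1.53960)·0.0401100 = 0.409153 g/L.

0.4092 g/L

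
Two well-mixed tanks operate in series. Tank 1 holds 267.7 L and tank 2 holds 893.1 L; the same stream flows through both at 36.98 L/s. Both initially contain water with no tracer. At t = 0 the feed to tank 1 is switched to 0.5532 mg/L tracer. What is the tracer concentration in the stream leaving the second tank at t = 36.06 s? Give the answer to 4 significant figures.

0.3773 mg/L

Species balance on tank i: dCᵢ/dt = (Cᵢ₋₁ − Cᵢ)/τᵢ with τᵢ = Vᵢ/Q.
τ₁ = 267.7/36.98 = 7.23905 s; τ₂ = 893.1/36.98 = 24.1509 s.
Solving the cascade with C₁(0)=C₂(0)=0 gives C₂(t) = C_in[1 − (τ₁ e^(−t/τ₁) − τ₂ e^(−t/τ₂))/(τ₁ − τ₂)].
At t = 36.06: e^(−t/τ₁) = 0.00686501, e^(−t/τ₂) = 0.224672.
C₂ = 0.5532·[1 − (7.23905·0.00686501 − 24.1509·0.224672)/(-16.9118)] = 0.5532·0.682096 = 0.377336 mg/L.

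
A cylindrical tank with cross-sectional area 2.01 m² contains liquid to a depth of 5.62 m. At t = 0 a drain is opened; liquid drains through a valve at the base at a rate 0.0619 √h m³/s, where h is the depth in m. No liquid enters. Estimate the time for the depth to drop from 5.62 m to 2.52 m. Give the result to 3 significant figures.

Volume balance on the tank: A dh/dt = −0.0619 √h.
This is separable: 2 d(√h)/dt = −0.0619/A, so √h = √h₀ − (0.0619/(2A)) t.
t = 2A(√h₀ − √h)/0.0619 = 2·2.01·(√5.62 − √2.52)/0.0619
  = 4.0200 × (2.3707 − 1.5875) / 0.0619 = 50.864 s.

50.9 s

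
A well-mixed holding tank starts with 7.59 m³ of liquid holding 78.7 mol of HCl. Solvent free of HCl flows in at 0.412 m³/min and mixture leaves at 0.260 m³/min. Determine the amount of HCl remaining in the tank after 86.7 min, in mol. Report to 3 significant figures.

14.1 mol

Let m(t) be the amount of HCl. Volume: V(t) = V₀ + (Q_in − Q_out) t = 7.59 + 0.15200 t; V(86.7) = 20.768 m³.
Solute balance: dm/dt = 0 − Q_out C = −Q_out m/V(t).
Separate: dm/m = −Q_out dt/V(t) ⇒ ln(m/m₀) = −(Q_out/(Q_in−Q_out)) ln(V/V₀).
m = m₀ (V₀/V)^(Q_out/(Q_in−Q_out)) = 78.7 × (7.59/20.768)^(1.7105) = 14.067 mol.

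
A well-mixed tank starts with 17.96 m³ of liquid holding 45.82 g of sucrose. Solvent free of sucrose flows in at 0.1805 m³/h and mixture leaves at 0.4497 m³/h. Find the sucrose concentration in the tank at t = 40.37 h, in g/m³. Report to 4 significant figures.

1.368 g/m³

Total volume: dV/dt = Q_in − Q_out = -0.269200 m³/h, so V(t) = 17.96 − 0.269200 t and V(40.37) = 7.09240 m³.
Solute balance: dm/dt = 0 − Q_out C = −Q_out m/V(t).
dm/m = −Q_out dt/(V₀ − 0.269200 t); integrating gives ln(m/m₀) = −(Q_out/(Q_in−Q_out)) ln(V/V₀).
m = m₀ (V₀/V)^(Q_out/(Q_in−Q_out)) = 45.82 × (17.96/7.09240)^(-1.67051) = 9.70474 g.
C = m/V = 9.70474/7.09240 = 1.36833 g/m³.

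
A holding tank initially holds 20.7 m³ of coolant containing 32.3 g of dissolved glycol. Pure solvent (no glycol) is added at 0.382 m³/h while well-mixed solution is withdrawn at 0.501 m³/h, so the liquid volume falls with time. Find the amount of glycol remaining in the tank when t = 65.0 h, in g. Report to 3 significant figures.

4.51 g

Total volume: dV/dt = Q_in − Q_out = -0.11900 m³/h, so V(t) = 20.7 − 0.11900 t and V(65.0) = 12.965 m³.
Species balance (pure solvent in): dm/dt = −Q_out · m/V(t).
dm/m = −Q_out dt/(V₀ − 0.11900 t); integrating gives ln(m/m₀) = −(Q_out/(Q_in−Q_out)) ln(V/V₀).
m = m₀ (V₀/V)^(Q_out/(Q_in−Q_out)) = 32.3 × (20.7/12.965)^(-4.2101) = 4.5053 g.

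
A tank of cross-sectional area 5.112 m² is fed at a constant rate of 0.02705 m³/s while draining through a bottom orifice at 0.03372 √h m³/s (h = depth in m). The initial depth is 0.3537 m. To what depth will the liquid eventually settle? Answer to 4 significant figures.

0.6435 m

A dh/dt = Q_in − 0.03372 √h. Steady state requires inflow = outflow:
Q_in = 0.03372 √h_ss ⇒ √h_ss = 0.02705/0.03372 = 0.802195.
h_ss = 0.802195² = 0.643516 m. (Since h₀ = 0.3537 m < h_ss, the level will rise toward this value.)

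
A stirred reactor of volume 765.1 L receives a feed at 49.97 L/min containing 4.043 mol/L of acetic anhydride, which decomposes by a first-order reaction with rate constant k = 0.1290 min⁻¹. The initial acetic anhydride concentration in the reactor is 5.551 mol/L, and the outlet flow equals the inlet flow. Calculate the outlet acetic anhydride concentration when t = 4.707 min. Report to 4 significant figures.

V dC/dt = Q(C_in − C) − k V C.
This is linear with rate a = Q/V + k = 0.194312 min⁻¹.
C_ss = Q C_in/(Q + kV) = 1.35893 mol/L; C(t) = C_ss + (C₀ − C_ss) e^(−a t).
C(4.707) = 1.35893 + (4.19207)·e^(−0.194312·4.707) = 1.35893 + (4.19207)·0.400667 = 3.03855 mol/L.

3.039 mol/L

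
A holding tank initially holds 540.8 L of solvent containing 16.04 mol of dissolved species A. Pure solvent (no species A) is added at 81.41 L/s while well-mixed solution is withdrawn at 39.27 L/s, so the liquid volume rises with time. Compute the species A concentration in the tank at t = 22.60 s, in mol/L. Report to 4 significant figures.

Total volume: dV/dt = Q_in − Q_out = 42.1400 L/s, so V(t) = 540.8 + 42.1400 t and V(22.60) = 1493.16 L.
Solute balance: dm/dt = 0 − Q_out C = −Q_out m/V(t).
Separate: dm/m = −Q_out dt/V(t) ⇒ ln(m/m₀) = −(Q_out/(Q_in−Q_out)) ln(V/V₀).
m = m₀ (V₀/V)^(Q_out/(Q_in−Q_out)) = 16.04 × (540.8/1493.16)^(0.931894) = 6.22549 mol.
C = m/V = 6.22549/1493.16 = 0.00416932 mol/L.

0.004169 mol/L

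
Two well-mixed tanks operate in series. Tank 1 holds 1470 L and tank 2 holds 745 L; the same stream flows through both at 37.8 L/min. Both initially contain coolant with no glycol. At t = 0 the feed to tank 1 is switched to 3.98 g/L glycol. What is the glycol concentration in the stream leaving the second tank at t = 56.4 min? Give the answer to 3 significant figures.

Each tank obeys Vᵢ dCᵢ/dt = Q(Cᵢ₋₁ − Cᵢ), so τᵢ = Vᵢ/Q.
τ₁ = 1470/37.8 = 38.889 min; τ₂ = 745/37.8 = 19.709 min.
Tank 1: C₁ = C_in(1 − e^(−t/τ₁)). Tank 2 (τ₁ ≠ τ₂): C₂ = C_in[1 − (τ₁ e^(−t/τ₁) − τ₂ e^(−t/τ₂))/(τ₁ − τ₂)].
At t = 56.4: e^(−t/τ₁) = 0.23450, e^(−t/τ₂) = 0.057175.
C₂ = 3.98·[1 − (38.889·0.23450 − 19.709·0.057175)/(19.180)] = 3.98·0.58328 = 2.3214 g/L.

2.32 g/L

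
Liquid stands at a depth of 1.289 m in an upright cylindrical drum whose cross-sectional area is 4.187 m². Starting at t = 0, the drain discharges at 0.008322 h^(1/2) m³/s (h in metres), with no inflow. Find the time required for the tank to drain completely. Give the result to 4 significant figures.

1142 s

With no inflow, A dh/dt = −0.008322 √h.
This is separable: 2 d(√h)/dt = −0.008322/A, so √h = √h₀ − (0.008322/(2A)) t.
Set h = 0: 2√h₀ = (0.008322/A) t_empty ⇒ t_empty = 2A√h₀/0.008322.
t_empty = 2·4.187·√1.289/0.008322 = 8.37400·1.13534/0.008322 = 1142.44 s.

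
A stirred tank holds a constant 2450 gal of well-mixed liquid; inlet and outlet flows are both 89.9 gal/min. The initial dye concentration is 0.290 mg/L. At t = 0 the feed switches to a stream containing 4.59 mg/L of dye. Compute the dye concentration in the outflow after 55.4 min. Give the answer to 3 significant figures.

Accumulation = in − out for the solute gives V dC/dt = Q(C_in − C).
Time constant τ = V/Q = 2450/89.9 = 27.253 min.
Integrating: C(t) = C_in + (C₀ − C_in) e^(−t/τ).
C(55.4) = 4.59 + (0.290 − 4.59)·e^(−55.4/27.253) = 4.59 + (-4.3000)·0.13096 = 4.0269 mg/L.

4.03 mg/L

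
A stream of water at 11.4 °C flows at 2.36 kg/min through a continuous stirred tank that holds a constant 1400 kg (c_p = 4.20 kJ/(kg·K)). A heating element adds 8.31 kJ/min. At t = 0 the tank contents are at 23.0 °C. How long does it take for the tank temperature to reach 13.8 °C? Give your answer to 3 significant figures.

1150 min

First-law balance (no shaft work): M c_p dT/dt = ṁ c_p (T_in − T) + 8.31.
τ = M/ṁ = 593.22 min; T_ss = T_in + Q̇/(ṁ c_p) = 12.238 °C.
T(t) = T_ss + (T₀ − T_ss) e^(−t/τ). Set T = 13.8:
e^(−t/τ) = (13.8 − 12.238)/(23.0 − 12.238) = 0.14511
t = −593.22 · ln(0.14511) = 1145.1 min.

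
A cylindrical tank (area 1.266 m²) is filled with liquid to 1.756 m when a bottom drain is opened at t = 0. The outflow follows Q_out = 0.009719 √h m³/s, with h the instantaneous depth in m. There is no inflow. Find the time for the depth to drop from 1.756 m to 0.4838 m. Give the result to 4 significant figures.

A dh/dt = −Q_out = −0.009719 √h.
This is separable: 2 d(√h)/dt = −0.009719/A, so √h = √h₀ − (0.009719/(2A)) t.
t = 2A(√h₀ − √h)/0.009719 = 2·1.266·(√1.756 − √0.4838)/0.009719
  = 2.53200 × (1.32514 − 0.695557) / 0.009719 = 164.020 s.

164.0 s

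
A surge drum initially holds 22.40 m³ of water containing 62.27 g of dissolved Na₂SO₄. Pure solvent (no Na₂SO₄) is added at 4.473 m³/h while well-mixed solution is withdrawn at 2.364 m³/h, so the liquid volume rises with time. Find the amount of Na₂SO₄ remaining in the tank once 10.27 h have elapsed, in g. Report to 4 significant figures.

Let m(t) be the amount of Na₂SO₄. Volume: V(t) = V₀ + (Q_in − Q_out) t = 22.40 + 2.10900 t; V(10.27) = 44.0594 m³.
Species balance (pure solvent in): dm/dt = −Q_out · m/V(t).
Separate: dm/m = −Q_out dt/V(t) ⇒ ln(m/m₀) = −(Q_out/(Q_in−Q_out)) ln(V/V₀).
m = m₀ (V₀/V)^(Q_out/(Q_in−Q_out)) = 62.27 × (22.40/44.0594)^(1.12091) = 29.1720 g.

29.17 g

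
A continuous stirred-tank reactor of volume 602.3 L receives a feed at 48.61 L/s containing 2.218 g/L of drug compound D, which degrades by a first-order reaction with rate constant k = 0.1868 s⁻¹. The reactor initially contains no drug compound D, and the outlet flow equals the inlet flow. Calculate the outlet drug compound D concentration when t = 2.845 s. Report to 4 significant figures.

0.3566 g/L

Accumulation = in − out − consumed: V dC/dt = Q C_in − Q C − k V C.
This is linear with rate a = Q/V + k = 0.267507 s⁻¹.
C_ss = Q C_in/(Q + kV) = 0.669173 g/L; C(t) = C_ss + (C₀ − C_ss) e^(−a t).
C(2.845) = 0.669173 + (-0.669173)·e^(−0.267507·2.845) = 0.669173 + (-0.669173)·0.467172 = 0.356554 g/L.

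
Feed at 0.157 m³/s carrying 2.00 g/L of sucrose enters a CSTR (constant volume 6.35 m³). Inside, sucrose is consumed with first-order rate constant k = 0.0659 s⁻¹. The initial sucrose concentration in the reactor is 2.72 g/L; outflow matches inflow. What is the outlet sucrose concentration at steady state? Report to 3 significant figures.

Accumulation = in − out − consumed: V dC/dt = Q C_in − Q C − k V C.
At steady state: 0 = Q C_in − (Q + kV) C_ss, so C_ss = Q C_in/(Q + kV).
C_ss = 0.157·2.00/(0.157 + 0.0659·6.35) = 0.31400/0.57547 = 0.54565 g/L.

0.546 g/L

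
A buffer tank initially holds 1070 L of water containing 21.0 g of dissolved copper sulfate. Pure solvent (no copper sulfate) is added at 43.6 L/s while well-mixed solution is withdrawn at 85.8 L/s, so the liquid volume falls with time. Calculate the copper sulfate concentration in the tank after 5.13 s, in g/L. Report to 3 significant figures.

0.0155 g/L

Let m(t) be the amount of copper sulfate. Volume: V(t) = V₀ + (Q_in − Q_out) t = 1070 − 42.200 t; V(5.13) = 853.51 L.
Species balance (pure solvent in): dm/dt = −Q_out · m/V(t).
dm/m = −Q_out dt/(V₀ − 42.200 t); integrating gives ln(m/m₀) = −(Q_out/(Q_in−Q_out)) ln(V/V₀).
m = m₀ (V₀/V)^(Q_out/(Q_in−Q_out)) = 21.0 × (1070/853.51)^(-2.0332) = 13.262 g.
C = m/V = 13.262/853.51 = 0.015538 g/L.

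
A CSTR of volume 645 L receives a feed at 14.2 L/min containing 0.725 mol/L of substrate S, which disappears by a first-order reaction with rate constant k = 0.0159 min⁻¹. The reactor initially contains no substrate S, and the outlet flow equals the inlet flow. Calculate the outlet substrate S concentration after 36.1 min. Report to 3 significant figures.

Accumulation = in − out − consumed: V dC/dt = Q C_in − Q C − k V C.
dC/dt = (Q/V) C_in − (Q/V + k) C; effective rate a = Q/V + k = 0.022016 + 0.0159 = 0.037916 min⁻¹.
C_ss = Q C_in/(Q + kV) = 0.42097 mol/L; C(t) = C_ss + (C₀ − C_ss) e^(−a t).
C(36.1) = 0.42097 + (-0.42097)·e^(−0.037916·36.1) = 0.42097 + (-0.42097)·0.25442 = 0.31386 mol/L.

0.314 mol/L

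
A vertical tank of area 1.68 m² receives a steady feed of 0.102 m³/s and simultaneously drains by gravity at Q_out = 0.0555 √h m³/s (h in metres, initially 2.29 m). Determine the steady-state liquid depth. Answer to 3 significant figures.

3.38 m

Unsteady balance on liquid volume: A dh/dt = Q_in − 0.0555 √h. At steady state dh/dt = 0:
Q_in = 0.0555 √h_ss ⇒ √h_ss = 0.102/0.0555 = 1.8378.
h_ss = 1.8378² = 3.3776 m. (Since h₀ = 2.29 m < h_ss, the level will rise toward this value.)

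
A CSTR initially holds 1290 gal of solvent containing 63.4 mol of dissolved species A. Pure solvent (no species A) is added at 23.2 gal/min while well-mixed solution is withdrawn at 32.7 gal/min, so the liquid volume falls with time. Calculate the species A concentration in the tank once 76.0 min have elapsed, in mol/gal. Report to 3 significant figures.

0.00663 mol/gal

Let m(t) be the amount of species A. Volume: V(t) = V₀ + (Q_in − Q_out) t = 1290 − 9.5000 t; V(76.0) = 568.00 gal.
Solute balance: dm/dt = 0 − Q_out C = −Q_out m/V(t).
Separate: dm/m = −Q_out dt/V(t) ⇒ ln(m/m₀) = −(Q_out/(Q_in−Q_out)) ln(V/V₀).
m = m₀ (V₀/V)^(Q_out/(Q_in−Q_out)) = 63.4 × (1290/568.00)^(-3.4421) = 3.7659 mol.
C = m/V = 3.7659/568.00 = 0.0066301 mol/gal.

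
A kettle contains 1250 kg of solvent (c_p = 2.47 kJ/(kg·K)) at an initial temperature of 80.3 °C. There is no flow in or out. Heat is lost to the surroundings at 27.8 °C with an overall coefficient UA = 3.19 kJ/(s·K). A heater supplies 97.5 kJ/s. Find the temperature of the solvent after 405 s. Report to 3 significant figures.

72.8 °C

Lumped-capacitance energy balance: M c_p dT/dt = UA(T_amb − T) + Q̇.
dT/dt = (T_ss − T)/τ with T_ss = T_amb + Q̇/UA = 27.8 + 97.5/3.19 = 58.364 °C, τ = M c_p/UA = 1250·2.47/3.19 = 967.87 s.
Integrating: T(t) = T_ss + (T₀ − T_ss) e^(−t/τ).
T(405) = 58.364 + (21.936)·0.65807 = 72.799 °C.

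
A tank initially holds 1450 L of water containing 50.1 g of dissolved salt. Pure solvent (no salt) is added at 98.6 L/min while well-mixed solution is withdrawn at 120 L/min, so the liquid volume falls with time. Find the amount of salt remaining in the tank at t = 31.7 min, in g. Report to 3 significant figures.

1.46 g

Let m(t) be the amount of salt. Volume: V(t) = V₀ + (Q_in − Q_out) t = 1450 − 21.400 t; V(31.7) = 771.62 L.
No salt enters, so dm/dt = −Q_out · (m/V).
dm/m = −Q_out dt/(V₀ − 21.400 t); integrating gives ln(m/m₀) = −(Q_out/(Q_in−Q_out)) ln(V/V₀).
m = m₀ (V₀/V)^(Q_out/(Q_in−Q_out)) = 50.1 × (1450/771.62)^(-5.6075) = 1.4574 g.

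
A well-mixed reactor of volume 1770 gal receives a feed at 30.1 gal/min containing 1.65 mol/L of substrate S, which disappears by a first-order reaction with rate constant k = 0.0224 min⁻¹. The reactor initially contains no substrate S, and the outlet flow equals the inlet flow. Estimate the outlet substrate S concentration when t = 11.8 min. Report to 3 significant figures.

0.265 mol/L

Accumulation = in − out − consumed: V dC/dt = Q C_in − Q C − k V C.
dC/dt = (Q/V) C_in − (Q/V + k) C; effective rate a = Q/V + k = 0.017006 + 0.0224 = 0.039406 min⁻¹.
C_ss = Q C_in/(Q + kV) = 0.71206 mol/L; C(t) = C_ss + (C₀ − C_ss) e^(−a t).
C(11.8) = 0.71206 + (-0.71206)·e^(−0.039406·11.8) = 0.71206 + (-0.71206)·0.62814 = 0.26479 mol/L.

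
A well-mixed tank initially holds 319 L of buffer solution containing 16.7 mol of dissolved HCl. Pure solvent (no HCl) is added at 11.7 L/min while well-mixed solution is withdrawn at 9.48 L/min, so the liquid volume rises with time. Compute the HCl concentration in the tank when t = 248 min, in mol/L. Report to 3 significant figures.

Let m(t) be the amount of HCl. Volume: V(t) = V₀ + (Q_in − Q_out) t = 319 + 2.2200 t; V(248) = 869.56 L.
Solute balance: dm/dt = 0 − Q_out C = −Q_out m/V(t).
Separate: dm/m = −Q_out dt/V(t) ⇒ ln(m/m₀) = −(Q_out/(Q_in−Q_out)) ln(V/V₀).
m = m₀ (V₀/V)^(Q_out/(Q_in−Q_out)) = 16.7 × (319/869.56)^(4.2703) = 0.23066 mol.
C = m/V = 0.23066/869.56 = 0.00026526 mol/L.

0.000265 mol/L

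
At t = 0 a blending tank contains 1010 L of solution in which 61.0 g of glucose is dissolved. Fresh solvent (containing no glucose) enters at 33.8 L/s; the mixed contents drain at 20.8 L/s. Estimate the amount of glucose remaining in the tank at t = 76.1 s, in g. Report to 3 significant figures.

Let m(t) be the amount of glucose. Volume: V(t) = V₀ + (Q_in − Q_out) t = 1010 + 13.000 t; V(76.1) = 1999.3 L.
Solute balance: dm/dt = 0 − Q_out C = −Q_out m/V(t).
Separate: dm/m = −Q_out dt/V(t) ⇒ ln(m/m₀) = −(Q_out/(Q_in−Q_out)) ln(V/V₀).
m = m₀ (V₀/V)^(Q_out/(Q_in−Q_out)) = 61.0 × (1010/1999.3)^(1.6000) = 20.457 g.

20.5 g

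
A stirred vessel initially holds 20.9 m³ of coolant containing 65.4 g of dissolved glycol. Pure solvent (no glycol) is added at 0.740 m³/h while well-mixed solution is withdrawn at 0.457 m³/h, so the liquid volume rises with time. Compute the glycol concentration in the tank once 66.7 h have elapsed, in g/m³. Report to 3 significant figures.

Let m(t) be the amount of glycol. Volume: V(t) = V₀ + (Q_in − Q_out) t = 20.9 + 0.28300 t; V(66.7) = 39.776 m³.
Solute balance: dm/dt = 0 − Q_out C = −Q_out m/V(t).
Separate: dm/m = −Q_out dt/V(t) ⇒ ln(m/m₀) = −(Q_out/(Q_in−Q_out)) ln(V/V₀).
m = m₀ (V₀/V)^(Q_out/(Q_in−Q_out)) = 65.4 × (20.9/39.776)^(1.6148) = 23.135 g.
C = m/V = 23.135/39.776 = 0.58163 g/m³.

0.582 g/m³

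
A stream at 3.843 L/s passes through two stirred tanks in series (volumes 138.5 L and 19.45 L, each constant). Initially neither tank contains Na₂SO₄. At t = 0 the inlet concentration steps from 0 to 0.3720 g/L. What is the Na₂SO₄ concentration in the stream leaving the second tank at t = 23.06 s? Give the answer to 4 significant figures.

0.1444 g/L

Each tank obeys Vᵢ dCᵢ/dt = Q(Cᵢ₋₁ − Cᵢ), so τᵢ = Vᵢ/Q.
τ₁ = 138.5/3.843 = 36.0396 s; τ₂ = 19.45/3.843 = 5.06115 s.
Tank 1: C₁ = C_in(1 − e^(−t/τ₁)). Tank 2 (τ₁ ≠ τ₂): C₂ = C_in[1 − (τ₁ e^(−t/τ₁) − τ₂ e^(−t/τ₂))/(τ₁ − τ₂)].
At t = 23.06: e^(−t/τ₁) = 0.527370, e^(−t/τ₂) = 0.0105011.
C₂ = 0.3720·[1 − (36.0396·0.527370 − 5.06115·0.0105011)/(30.9784)] = 0.3720·0.388185 = 0.144405 g/L.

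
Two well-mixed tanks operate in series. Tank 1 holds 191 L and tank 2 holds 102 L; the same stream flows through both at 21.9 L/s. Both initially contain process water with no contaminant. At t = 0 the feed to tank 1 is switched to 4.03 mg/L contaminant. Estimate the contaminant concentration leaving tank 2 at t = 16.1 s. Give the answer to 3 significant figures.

Time constants: τᵢ = Vᵢ/Q for each well-mixed tank.
τ₁ = 191/21.9 = 8.7215 s; τ₂ = 102/21.9 = 4.6575 s.
Solving the cascade with C₁(0)=C₂(0)=0 gives C₂(t) = C_in[1 − (τ₁ e^(−t/τ₁) − τ₂ e^(−t/τ₂))/(τ₁ − τ₂)].
At t = 16.1: e^(−t/τ₁) = 0.15786, e^(−t/τ₂) = 0.031532.
C₂ = 4.03·[1 − (8.7215·0.15786 − 4.6575·0.031532)/(4.0639)] = 4.03·0.69735 = 2.8103 mg/L.

2.81 mg/L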